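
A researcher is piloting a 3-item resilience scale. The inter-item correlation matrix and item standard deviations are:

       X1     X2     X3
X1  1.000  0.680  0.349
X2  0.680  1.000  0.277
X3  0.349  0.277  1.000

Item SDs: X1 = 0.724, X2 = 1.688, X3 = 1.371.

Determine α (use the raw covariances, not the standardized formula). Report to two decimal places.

α = 0.61

Σσ²ᵢ = 0.724² + 1.688² + 1.371² = 5.2532
Covariances σ_ij = r_ij · s_i · s_j:
  σ(X1,X2) = 0.680 × 0.724 × 1.688 = 0.8310
  σ(X1,X3) = 0.349 × 0.724 × 1.371 = 0.3464
  σ(X2,X3) = 0.277 × 1.688 × 1.371 = 0.6410
σ²_T = Σσ²ᵢ + 2·Σσ_ij = 5.2532 + 2 × 1.8184 = 8.8900
α = (3/2)·(1 − 5.2532/8.8900) = 0.61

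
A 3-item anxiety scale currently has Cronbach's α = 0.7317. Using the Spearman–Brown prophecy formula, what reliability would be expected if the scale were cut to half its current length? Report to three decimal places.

predicted reliability = 0.577

Length factor m = 1/2
α' = m·α / (1 − (1−m)·α)
   = 1/2 × 0.7317 / (1 − (1 − 1/2) × 0.7317)
   = 0.3659 / 0.6341 = 0.577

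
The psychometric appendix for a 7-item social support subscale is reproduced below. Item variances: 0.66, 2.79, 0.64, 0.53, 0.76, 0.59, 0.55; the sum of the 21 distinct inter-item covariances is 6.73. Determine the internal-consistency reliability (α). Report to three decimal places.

α = 0.786

Σσ²ᵢ = 0.66 + 2.79 + 0.64 + 0.53 + 0.76 + 0.59 + 0.55 = 6.52
Sum of distinct covariances = 6.73
total variance = Σσ²ᵢ + 2·Σcov = 6.52 + 2 × 6.73 = 19.98
α = (7/6)·(1 − 6.52/19.98) = 0.786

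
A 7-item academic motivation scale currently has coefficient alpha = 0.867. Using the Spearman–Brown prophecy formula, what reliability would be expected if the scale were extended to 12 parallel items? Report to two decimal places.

predicted reliability = 0.92

Length factor m = 12/7 = 1.7143
α' = m·α / (1 + (m−1)·α)
   = 12/7 × 0.867 / (1 + (12/7 − 1) × 0.867)
   = 1.4863 / 1.6193 = 0.92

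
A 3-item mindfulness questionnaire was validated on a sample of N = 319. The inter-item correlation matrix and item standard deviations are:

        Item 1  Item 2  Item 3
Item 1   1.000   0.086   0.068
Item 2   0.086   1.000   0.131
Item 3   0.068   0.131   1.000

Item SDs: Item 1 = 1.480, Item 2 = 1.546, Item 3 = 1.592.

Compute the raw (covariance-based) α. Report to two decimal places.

Σσ²ᵢ = 1.480² + 1.546² + 1.592² = 7.1150
Covariances σ_ij = r_ij · s_i · s_j:
  σ(Item 1,Item 2) = 0.086 × 1.480 × 1.546 = 0.1968
  σ(Item 1,Item 3) = 0.068 × 1.480 × 1.592 = 0.1602
  σ(Item 2,Item 3) = 0.131 × 1.546 × 1.592 = 0.3224
σ²_T = Σσ²ᵢ + 2·Σσ_ij = 7.1150 + 2 × 0.6794 = 8.4738
α = (3/2)·(1 − 7.1150/8.4738) = 0.24

α = 0.24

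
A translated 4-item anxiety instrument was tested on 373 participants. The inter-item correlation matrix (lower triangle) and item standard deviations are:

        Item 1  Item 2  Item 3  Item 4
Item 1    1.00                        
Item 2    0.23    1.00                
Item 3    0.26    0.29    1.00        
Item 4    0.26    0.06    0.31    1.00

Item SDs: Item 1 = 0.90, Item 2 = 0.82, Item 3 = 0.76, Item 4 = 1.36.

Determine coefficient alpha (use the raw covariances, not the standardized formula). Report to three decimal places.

coefficient alpha = 0.516

Σσ²ᵢ = 0.90² + 0.82² + 0.76² + 1.36² = 3.9096
Covariances σ_ij = r_ij · s_i · s_j:
  σ(Item 1,Item 2) = 0.23 × 0.90 × 0.82 = 0.1697
  σ(Item 1,Item 3) = 0.26 × 0.90 × 0.76 = 0.1778
  σ(Item 1,Item 4) = 0.26 × 0.90 × 1.36 = 0.3182
  σ(Item 2,Item 3) = 0.29 × 0.82 × 0.76 = 0.1807
  σ(Item 2,Item 4) = 0.06 × 0.82 × 1.36 = 0.0669
  σ(Item 3,Item 4) = 0.31 × 0.76 × 1.36 = 0.3204
σ²_T = Σσ²ᵢ + 2·Σσ_ij = 3.9096 + 2 × 1.2337 = 6.3770
α = (4/3)·(1 − 3.9096/6.3770) = 0.516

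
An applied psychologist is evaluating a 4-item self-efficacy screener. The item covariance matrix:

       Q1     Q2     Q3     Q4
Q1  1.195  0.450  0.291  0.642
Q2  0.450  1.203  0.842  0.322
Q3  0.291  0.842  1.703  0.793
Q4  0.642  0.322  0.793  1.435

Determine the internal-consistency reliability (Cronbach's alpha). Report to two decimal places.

α = 0.73

ΣVar(i) = 1.195 + 1.203 + 1.703 + 1.435 = 5.536
Sum of the distinct covariances = 3.340
σ²_T = 5.536 + 2 × 3.340 = 12.216
α = (k/(k−1))·(1 − ΣVar(i)/σ²_T) = (4/3)·(1 − 5.536/12.216) = 0.73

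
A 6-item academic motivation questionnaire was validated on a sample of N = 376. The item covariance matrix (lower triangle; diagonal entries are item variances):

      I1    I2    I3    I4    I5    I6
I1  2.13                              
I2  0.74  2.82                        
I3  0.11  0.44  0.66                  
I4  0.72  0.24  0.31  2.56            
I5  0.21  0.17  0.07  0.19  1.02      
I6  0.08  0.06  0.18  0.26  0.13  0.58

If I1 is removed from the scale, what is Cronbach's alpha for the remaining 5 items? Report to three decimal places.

Cronbach's alpha = 0.437

Remaining items: I2, I3, I4, I5, I6 (k = 5).
Σσ²ᵢ = 2.82 + 0.66 + 2.56 + 1.02 + 0.58 = 7.64
σ²_T = 7.64 + 2 × 2.05 = 11.74
α (item deleted) = (5/4)·(1 − 7.64/11.74) = 0.437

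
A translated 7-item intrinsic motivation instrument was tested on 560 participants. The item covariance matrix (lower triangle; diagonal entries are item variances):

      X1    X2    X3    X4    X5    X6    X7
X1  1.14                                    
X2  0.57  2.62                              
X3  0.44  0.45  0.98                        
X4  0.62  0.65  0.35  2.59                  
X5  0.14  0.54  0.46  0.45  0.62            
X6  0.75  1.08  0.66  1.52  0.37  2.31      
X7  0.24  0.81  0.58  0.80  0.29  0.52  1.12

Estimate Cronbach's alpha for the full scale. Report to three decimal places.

sum of item variances = 1.14 + 2.62 + 0.98 + 2.59 + 0.62 + 2.31 + 1.12 = 11.38
Sum of off-diagonal covariances = 12.29
total variance = 11.38 + 2 × 12.29 = 35.96
α = (k/(k−1))·(1 − sum of item variances/total variance) = (7/6)·(1 − 11.38/35.96) = 0.797

α = 0.797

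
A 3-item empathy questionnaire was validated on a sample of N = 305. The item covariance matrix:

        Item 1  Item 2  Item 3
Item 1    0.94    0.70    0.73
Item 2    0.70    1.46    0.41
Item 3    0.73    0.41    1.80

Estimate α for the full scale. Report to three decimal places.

α = 0.701

Σσ²ᵢ = 0.94 + 1.46 + 1.80 = 4.20
Sum of the distinct covariances = 1.84
total variance = 4.20 + 2 × 1.84 = 7.88
α = (k/(k−1))·(1 − Σσ²ᵢ/total variance) = (3/2)·(1 − 4.20/7.88) = 0.701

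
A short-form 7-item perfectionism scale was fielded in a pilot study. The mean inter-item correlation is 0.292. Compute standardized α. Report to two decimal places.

α = 0.74

Standardized α = k·r̄ / (1 + (k−1)·r̄) = 7 × 0.292 / (1 + 6 × 0.292)
  = 2.0440 / 2.7520 = 0.74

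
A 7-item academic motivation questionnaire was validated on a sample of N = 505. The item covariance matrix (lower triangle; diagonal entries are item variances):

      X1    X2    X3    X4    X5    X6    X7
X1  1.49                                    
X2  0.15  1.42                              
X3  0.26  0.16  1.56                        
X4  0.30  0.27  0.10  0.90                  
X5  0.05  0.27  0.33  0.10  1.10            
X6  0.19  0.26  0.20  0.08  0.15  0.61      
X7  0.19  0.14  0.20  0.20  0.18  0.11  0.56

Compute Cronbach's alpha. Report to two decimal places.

Cronbach's alpha = 0.59

ΣVar(i) = 1.49 + 1.42 + 1.56 + 0.90 + 1.10 + 0.61 + 0.56 = 7.64
Sum of the distinct covariances = 3.89
σ²_T = 7.64 + 2 × 3.89 = 15.42
α = (k/(k−1))·(1 − ΣVar(i)/σ²_T) = (7/6)·(1 − 7.64/15.42) = 0.59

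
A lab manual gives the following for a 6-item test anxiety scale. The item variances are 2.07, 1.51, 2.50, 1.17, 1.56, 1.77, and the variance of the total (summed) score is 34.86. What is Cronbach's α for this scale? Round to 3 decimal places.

α = 0.836

sum of item variances = 2.07 + 1.51 + 2.50 + 1.17 + 1.56 + 1.77 = 10.58
α = (k/(k−1))·(1 − sum of item variances/total variance) = (6/5)·(1 − 10.58/34.86) = 0.836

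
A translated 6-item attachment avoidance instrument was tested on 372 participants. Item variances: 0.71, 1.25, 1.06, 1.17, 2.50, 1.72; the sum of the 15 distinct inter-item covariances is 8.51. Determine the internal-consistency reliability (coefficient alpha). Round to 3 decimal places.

coefficient alpha = 0.803

ΣVar(i) = 0.71 + 1.25 + 1.06 + 1.17 + 2.50 + 1.72 = 8.41
Sum of distinct covariances = 8.51
total variance = ΣVar(i) + 2·Σcov = 8.41 + 2 × 8.51 = 25.43
α = (6/5)·(1 − 8.41/25.43) = 0.803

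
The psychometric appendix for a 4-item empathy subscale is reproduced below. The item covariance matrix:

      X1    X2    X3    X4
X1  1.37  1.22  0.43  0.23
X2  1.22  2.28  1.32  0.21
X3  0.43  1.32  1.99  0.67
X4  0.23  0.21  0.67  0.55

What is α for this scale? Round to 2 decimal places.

ΣVar(i) = 1.37 + 2.28 + 1.99 + 0.55 = 6.19
Sum of off-diagonal covariances = 4.08
Var(T) = 6.19 + 2 × 4.08 = 14.35
α = (k/(k−1))·(1 − ΣVar(i)/Var(T)) = (4/3)·(1 − 6.19/14.35) = 0.76

α = 0.76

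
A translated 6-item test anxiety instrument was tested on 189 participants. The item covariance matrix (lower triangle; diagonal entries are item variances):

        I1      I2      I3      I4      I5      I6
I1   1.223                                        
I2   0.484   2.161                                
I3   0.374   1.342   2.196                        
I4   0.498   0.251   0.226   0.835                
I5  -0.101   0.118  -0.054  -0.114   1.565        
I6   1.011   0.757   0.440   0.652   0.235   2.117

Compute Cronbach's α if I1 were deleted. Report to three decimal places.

Remaining items: I2, I3, I4, I5, I6 (k = 5).
ΣVar(i) = 2.161 + 2.196 + 0.835 + 1.565 + 2.117 = 8.874
σ²_T = 8.874 + 2 × 3.853 = 16.580
α (item deleted) = (5/4)·(1 − 8.874/16.580) = 0.581

α = 0.581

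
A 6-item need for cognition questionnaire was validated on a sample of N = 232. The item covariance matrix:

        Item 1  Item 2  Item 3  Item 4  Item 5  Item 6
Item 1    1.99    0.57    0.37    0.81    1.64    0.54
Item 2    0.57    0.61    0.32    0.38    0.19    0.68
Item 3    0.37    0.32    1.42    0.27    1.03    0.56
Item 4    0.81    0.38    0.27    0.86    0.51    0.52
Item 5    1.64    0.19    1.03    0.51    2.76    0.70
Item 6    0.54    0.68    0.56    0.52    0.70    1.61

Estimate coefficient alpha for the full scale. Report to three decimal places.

Σσ²ᵢ = 1.99 + 0.61 + 1.42 + 0.86 + 2.76 + 1.61 = 9.25
Sum of off-diagonal covariances = 9.09
σ²_T = 9.25 + 2 × 9.09 = 27.43
α = (k/(k−1))·(1 − Σσ²ᵢ/σ²_T) = (6/5)·(1 − 9.25/27.43) = 0.795

coefficient alpha = 0.795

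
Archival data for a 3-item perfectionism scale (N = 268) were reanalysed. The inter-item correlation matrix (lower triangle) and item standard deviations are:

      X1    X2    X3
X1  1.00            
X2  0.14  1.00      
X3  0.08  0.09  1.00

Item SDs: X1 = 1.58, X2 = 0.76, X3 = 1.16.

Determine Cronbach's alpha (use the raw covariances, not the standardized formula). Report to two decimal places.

Σσ²ᵢ = 1.58² + 0.76² + 1.16² = 4.4196
Covariances σ_ij = r_ij · s_i · s_j:
  σ(X1,X2) = 0.14 × 1.58 × 0.76 = 0.1681
  σ(X1,X3) = 0.08 × 1.58 × 1.16 = 0.1466
  σ(X2,X3) = 0.09 × 0.76 × 1.16 = 0.0793
σ²_T = Σσ²ᵢ + 2·Σσ_ij = 4.4196 + 2 × 0.3940 = 5.2076
α = (3/2)·(1 − 4.4196/5.2076) = 0.23

Cronbach's alpha = 0.23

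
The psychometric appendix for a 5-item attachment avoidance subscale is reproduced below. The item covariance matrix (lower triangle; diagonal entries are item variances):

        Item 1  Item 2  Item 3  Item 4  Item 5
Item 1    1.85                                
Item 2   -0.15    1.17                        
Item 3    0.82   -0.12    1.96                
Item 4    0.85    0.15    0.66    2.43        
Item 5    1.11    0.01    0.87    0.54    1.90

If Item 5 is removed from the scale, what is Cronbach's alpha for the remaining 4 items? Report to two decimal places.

Remaining items: Item 1, Item 2, Item 3, Item 4 (k = 4).
Σσ²ᵢ = 1.85 + 1.17 + 1.96 + 2.43 = 7.41
σ²_T = 7.41 + 2 × 2.21 = 11.83
α (item deleted) = (4/3)·(1 − 7.41/11.83) = 0.50

α = 0.50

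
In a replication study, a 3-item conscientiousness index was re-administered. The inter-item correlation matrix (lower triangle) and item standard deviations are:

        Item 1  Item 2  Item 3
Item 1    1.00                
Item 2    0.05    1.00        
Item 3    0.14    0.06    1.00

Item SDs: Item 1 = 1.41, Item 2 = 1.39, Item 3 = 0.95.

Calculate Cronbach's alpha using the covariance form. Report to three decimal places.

Cronbach's alpha = 0.197

Σσ²ᵢ = 1.41² + 1.39² + 0.95² = 4.8227
Covariances σ_ij = r_ij · s_i · s_j:
  σ(Item 1,Item 2) = 0.05 × 1.41 × 1.39 = 0.0980
  σ(Item 1,Item 3) = 0.14 × 1.41 × 0.95 = 0.1875
  σ(Item 2,Item 3) = 0.06 × 1.39 × 0.95 = 0.0792
σ²_T = Σσ²ᵢ + 2·Σσ_ij = 4.8227 + 2 × 0.3647 = 5.5521
α = (3/2)·(1 − 4.8227/5.5521) = 0.197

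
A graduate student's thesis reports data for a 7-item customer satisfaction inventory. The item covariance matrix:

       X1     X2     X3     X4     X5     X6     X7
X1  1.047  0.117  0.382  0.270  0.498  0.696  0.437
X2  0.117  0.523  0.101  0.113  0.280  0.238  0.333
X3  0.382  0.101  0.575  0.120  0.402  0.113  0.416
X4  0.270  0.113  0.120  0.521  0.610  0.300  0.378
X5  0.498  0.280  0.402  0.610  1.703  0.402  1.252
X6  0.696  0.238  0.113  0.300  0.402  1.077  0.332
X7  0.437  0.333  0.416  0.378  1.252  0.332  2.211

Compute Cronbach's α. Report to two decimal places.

α = 0.78

Σσᵢ² = 1.047 + 0.523 + 0.575 + 0.521 + 1.703 + 1.077 + 2.211 = 7.657
Sum of off-diagonal covariances = 7.790
σ²_total = 7.657 + 2 × 7.790 = 23.237
α = (k/(k−1))·(1 − Σσᵢ²/σ²_total) = (7/6)·(1 − 7.657/23.237) = 0.78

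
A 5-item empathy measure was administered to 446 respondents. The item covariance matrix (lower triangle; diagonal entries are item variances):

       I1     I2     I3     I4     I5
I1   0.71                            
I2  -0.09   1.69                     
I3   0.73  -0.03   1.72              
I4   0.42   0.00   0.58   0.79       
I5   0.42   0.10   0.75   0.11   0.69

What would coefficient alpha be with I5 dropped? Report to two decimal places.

coefficient alpha = 0.53

Remaining items: I1, I2, I3, I4 (k = 4).
ΣVar(i) = 0.71 + 1.69 + 1.72 + 0.79 = 4.91
σ²_T = 4.91 + 2 × 1.61 = 8.13
α (item deleted) = (4/3)·(1 − 4.91/8.13) = 0.53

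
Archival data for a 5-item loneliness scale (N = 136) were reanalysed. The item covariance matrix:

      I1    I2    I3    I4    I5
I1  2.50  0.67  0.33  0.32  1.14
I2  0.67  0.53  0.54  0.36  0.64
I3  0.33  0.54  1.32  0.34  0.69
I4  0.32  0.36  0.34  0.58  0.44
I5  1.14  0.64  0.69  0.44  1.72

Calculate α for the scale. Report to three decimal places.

Σσ²ᵢ = 2.50 + 0.53 + 1.32 + 0.58 + 1.72 = 6.65
Σ_{i<j} σ_ij = 5.47
σ²_T = 6.65 + 2 × 5.47 = 17.59
α = (k/(k−1))·(1 − Σσ²ᵢ/σ²_T) = (5/4)·(1 − 6.65/17.59) = 0.777

α = 0.777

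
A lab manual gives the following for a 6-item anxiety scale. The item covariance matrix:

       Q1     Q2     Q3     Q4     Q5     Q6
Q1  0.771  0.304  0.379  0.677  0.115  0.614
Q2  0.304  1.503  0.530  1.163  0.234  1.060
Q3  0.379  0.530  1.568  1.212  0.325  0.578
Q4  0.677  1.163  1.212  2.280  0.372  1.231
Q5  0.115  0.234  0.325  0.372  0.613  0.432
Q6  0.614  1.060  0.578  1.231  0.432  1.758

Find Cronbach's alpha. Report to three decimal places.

Cronbach's alpha = 0.822

ΣVar(i) = 0.771 + 1.503 + 1.568 + 2.280 + 0.613 + 1.758 = 8.493
Sum of the distinct covariances = 9.226
σ²_total = 8.493 + 2 × 9.226 = 26.945
α = (k/(k−1))·(1 − ΣVar(i)/σ²_total) = (6/5)·(1 − 8.493/26.945) = 0.822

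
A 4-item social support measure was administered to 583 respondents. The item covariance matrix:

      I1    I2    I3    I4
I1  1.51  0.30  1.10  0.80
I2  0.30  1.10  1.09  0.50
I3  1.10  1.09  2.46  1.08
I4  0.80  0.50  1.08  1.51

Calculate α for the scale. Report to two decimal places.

sum of item variances = 1.51 + 1.10 + 2.46 + 1.51 = 6.58
Sum of the distinct covariances = 4.87
Var(T) = 6.58 + 2 × 4.87 = 16.32
α = (k/(k−1))·(1 − sum of item variances/Var(T)) = (4/3)·(1 − 6.58/16.32) = 0.80

α = 0.80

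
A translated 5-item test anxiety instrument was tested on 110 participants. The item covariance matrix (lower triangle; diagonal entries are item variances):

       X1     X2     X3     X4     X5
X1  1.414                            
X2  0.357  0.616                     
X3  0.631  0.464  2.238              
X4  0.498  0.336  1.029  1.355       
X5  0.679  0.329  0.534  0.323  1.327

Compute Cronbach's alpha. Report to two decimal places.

Σσᵢ² = 1.414 + 0.616 + 2.238 + 1.355 + 1.327 = 6.950
Sum of the distinct covariances = 5.180
σ²_T = 6.950 + 2 × 5.180 = 17.310
α = (k/(k−1))·(1 − Σσᵢ²/σ²_T) = (5/4)·(1 − 6.950/17.310) = 0.75

Cronbach's alpha = 0.75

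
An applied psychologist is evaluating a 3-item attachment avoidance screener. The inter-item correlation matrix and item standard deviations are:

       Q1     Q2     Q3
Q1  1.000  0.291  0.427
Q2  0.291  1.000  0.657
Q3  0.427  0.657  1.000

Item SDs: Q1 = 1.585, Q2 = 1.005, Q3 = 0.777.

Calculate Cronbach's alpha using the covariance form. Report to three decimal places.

Σσ²ᵢ = 1.585² + 1.005² + 0.777² = 4.1260
Covariances σ_ij = r_ij · s_i · s_j:
  σ(Q1,Q2) = 0.291 × 1.585 × 1.005 = 0.4635
  σ(Q1,Q3) = 0.427 × 1.585 × 0.777 = 0.5259
  σ(Q2,Q3) = 0.657 × 1.005 × 0.777 = 0.5130
σ²_T = Σσ²ᵢ + 2·Σσ_ij = 4.1260 + 2 × 1.5024 = 7.1308
α = (3/2)·(1 − 4.1260/7.1308) = 0.632

Cronbach's alpha = 0.632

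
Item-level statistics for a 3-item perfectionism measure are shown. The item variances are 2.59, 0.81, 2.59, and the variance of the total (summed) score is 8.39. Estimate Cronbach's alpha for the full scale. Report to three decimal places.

Σσᵢ² = 2.59 + 0.81 + 2.59 = 5.99
α = (k/(k−1))·(1 − Σσᵢ²/Var(T)) = (3/2)·(1 − 5.99/8.39) = 0.429

α = 0.429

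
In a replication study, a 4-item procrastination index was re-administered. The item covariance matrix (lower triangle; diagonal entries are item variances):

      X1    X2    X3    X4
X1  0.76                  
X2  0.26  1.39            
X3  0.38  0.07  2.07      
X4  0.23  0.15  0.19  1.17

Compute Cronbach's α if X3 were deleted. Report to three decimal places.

α = 0.417

Remaining items: X1, X2, X4 (k = 3).
ΣVar(i) = 0.76 + 1.39 + 1.17 = 3.32
σ²_total = 3.32 + 2 × 0.64 = 4.60
α (item deleted) = (3/2)·(1 − 3.32/4.60) = 0.417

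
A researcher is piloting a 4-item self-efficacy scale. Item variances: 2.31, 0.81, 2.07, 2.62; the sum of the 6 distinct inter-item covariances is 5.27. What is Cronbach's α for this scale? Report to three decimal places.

Cronbach's α = 0.766

ΣVar(i) = 2.31 + 0.81 + 2.07 + 2.62 = 7.81
Sum of distinct covariances = 5.27
σ²_T = ΣVar(i) + 2·Σcov = 7.81 + 2 × 5.27 = 18.35
α = (4/3)·(1 − 7.81/18.35) = 0.766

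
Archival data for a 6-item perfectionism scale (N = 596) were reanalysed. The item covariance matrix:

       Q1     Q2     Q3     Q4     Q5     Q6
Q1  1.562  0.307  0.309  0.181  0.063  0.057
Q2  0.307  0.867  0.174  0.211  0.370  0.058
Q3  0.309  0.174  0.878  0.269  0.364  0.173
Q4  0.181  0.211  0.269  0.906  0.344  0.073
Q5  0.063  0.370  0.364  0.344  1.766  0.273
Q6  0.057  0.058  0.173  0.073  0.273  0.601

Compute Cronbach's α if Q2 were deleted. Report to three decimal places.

Remaining items: Q1, Q3, Q4, Q5, Q6 (k = 5).
Σσ²ᵢ = 1.562 + 0.878 + 0.906 + 1.766 + 0.601 = 5.713
total variance = 5.713 + 2 × 2.106 = 9.925
α (item deleted) = (5/4)·(1 − 5.713/9.925) = 0.530

Cronbach's α = 0.530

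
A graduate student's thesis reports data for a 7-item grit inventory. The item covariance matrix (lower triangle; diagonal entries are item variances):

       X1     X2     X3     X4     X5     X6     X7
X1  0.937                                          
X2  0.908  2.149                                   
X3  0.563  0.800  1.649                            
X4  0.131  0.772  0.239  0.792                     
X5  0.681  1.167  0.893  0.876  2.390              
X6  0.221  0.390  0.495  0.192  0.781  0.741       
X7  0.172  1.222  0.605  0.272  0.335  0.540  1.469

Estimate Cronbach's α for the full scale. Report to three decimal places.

Cronbach's α = 0.826

Σσ²ᵢ = 0.937 + 2.149 + 1.649 + 0.792 + 2.390 + 0.741 + 1.469 = 10.127
Sum of the distinct covariances = 12.255
σ²_total = 10.127 + 2 × 12.255 = 34.637
α = (k/(k−1))·(1 − Σσ²ᵢ/σ²_total) = (7/6)·(1 − 10.127/34.637) = 0.826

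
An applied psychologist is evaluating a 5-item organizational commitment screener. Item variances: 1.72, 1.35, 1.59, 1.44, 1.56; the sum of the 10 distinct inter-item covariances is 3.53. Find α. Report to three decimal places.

ΣVar(i) = 1.72 + 1.35 + 1.59 + 1.44 + 1.56 = 7.66
Sum of distinct covariances = 3.53
σ²_total = ΣVar(i) + 2·Σcov = 7.66 + 2 × 3.53 = 14.72
α = (5/4)·(1 − 7.66/14.72) = 0.600

α = 0.600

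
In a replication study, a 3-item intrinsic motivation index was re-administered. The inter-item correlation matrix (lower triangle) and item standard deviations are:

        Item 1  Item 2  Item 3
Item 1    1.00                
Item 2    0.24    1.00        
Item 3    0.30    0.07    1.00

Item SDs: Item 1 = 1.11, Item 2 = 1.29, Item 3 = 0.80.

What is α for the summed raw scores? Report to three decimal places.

Σσ²ᵢ = 1.11² + 1.29² + 0.80² = 3.5362
Covariances σ_ij = r_ij · s_i · s_j:
  σ(Item 1,Item 2) = 0.24 × 1.11 × 1.29 = 0.3437
  σ(Item 1,Item 3) = 0.30 × 1.11 × 0.80 = 0.2664
  σ(Item 2,Item 3) = 0.07 × 1.29 × 0.80 = 0.0722
σ²_T = Σσ²ᵢ + 2·Σσ_ij = 3.5362 + 2 × 0.6823 = 4.9008
α = (3/2)·(1 − 3.5362/4.9008) = 0.418

α = 0.418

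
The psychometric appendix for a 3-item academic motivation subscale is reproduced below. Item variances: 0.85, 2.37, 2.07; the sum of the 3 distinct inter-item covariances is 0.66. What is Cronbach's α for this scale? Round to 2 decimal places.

Cronbach's α = 0.30

Σσ²ᵢ = 0.85 + 2.37 + 2.07 = 5.29
Sum of distinct covariances = 0.66
σ²_total = Σσ²ᵢ + 2·Σcov = 5.29 + 2 × 0.66 = 6.61
α = (3/2)·(1 − 5.29/6.61) = 0.30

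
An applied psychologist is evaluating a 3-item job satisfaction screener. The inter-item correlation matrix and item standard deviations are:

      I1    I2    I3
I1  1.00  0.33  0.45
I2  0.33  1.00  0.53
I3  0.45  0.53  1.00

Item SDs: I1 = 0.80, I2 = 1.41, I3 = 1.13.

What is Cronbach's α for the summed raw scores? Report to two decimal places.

α = 0.68

Σσ²ᵢ = 0.80² + 1.41² + 1.13² = 3.9050
Covariances σ_ij = r_ij · s_i · s_j:
  σ(I1,I2) = 0.33 × 0.80 × 1.41 = 0.3722
  σ(I1,I3) = 0.45 × 0.80 × 1.13 = 0.4068
  σ(I2,I3) = 0.53 × 1.41 × 1.13 = 0.8444
σ²_T = Σσ²ᵢ + 2·Σσ_ij = 3.9050 + 2 × 1.6234 = 7.1518
α = (3/2)·(1 − 3.9050/7.1518) = 0.68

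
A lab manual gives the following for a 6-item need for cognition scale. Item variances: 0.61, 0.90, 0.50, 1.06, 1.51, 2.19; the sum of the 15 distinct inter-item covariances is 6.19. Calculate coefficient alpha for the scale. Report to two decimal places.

sum of item variances = 0.61 + 0.90 + 0.50 + 1.06 + 1.51 + 2.19 = 6.77
Sum of distinct covariances = 6.19
σ²_T = sum of item variances + 2·Σcov = 6.77 + 2 × 6.19 = 19.15
α = (6/5)·(1 − 6.77/19.15) = 0.78

α = 0.78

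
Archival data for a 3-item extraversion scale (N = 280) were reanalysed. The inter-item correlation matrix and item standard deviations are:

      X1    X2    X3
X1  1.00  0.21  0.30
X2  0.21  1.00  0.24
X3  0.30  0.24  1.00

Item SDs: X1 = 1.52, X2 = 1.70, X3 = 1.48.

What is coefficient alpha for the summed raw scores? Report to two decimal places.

α = 0.50

Σσ²ᵢ = 1.52² + 1.70² + 1.48² = 7.3908
Covariances σ_ij = r_ij · s_i · s_j:
  σ(X1,X2) = 0.21 × 1.52 × 1.70 = 0.5426
  σ(X1,X3) = 0.30 × 1.52 × 1.48 = 0.6749
  σ(X2,X3) = 0.24 × 1.70 × 1.48 = 0.6038
σ²_T = Σσ²ᵢ + 2·Σσ_ij = 7.3908 + 2 × 1.8213 = 11.0334
α = (3/2)·(1 − 7.3908/11.0334) = 0.50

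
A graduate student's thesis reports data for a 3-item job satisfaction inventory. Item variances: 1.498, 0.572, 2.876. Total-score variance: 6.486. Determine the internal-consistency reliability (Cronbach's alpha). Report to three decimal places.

Cronbach's alpha = 0.356

Σσᵢ² = 1.498 + 0.572 + 2.876 = 4.946
α = (k/(k−1))·(1 − Σσᵢ²/Var(T)) = (3/2)·(1 − 4.946/6.486) = 0.356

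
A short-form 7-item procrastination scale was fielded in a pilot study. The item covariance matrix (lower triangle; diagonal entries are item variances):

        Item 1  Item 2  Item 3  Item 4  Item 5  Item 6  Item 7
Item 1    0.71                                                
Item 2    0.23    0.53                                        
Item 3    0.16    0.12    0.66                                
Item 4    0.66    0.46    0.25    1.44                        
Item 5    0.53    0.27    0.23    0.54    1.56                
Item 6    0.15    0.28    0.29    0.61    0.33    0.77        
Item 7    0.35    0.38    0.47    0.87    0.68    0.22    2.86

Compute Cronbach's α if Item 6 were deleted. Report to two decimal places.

α = 0.74

Remaining items: Item 1, Item 2, Item 3, Item 4, Item 5, Item 7 (k = 6).
sum of item variances = 0.71 + 0.53 + 0.66 + 1.44 + 1.56 + 2.86 = 7.76
total variance = 7.76 + 2 × 6.20 = 20.16
α (item deleted) = (6/5)·(1 − 7.76/20.16) = 0.74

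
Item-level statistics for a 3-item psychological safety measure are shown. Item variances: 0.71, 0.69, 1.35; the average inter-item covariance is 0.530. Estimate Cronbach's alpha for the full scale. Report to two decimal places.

α = 0.80

Σσᵢ² = 0.71 + 0.69 + 1.35 = 2.75
Sum of the 3 distinct covariances = 3 × 0.530 = 1.590
Var(T) = Σσᵢ² + 2·Σcov = 2.75 + 2 × 1.590 = 5.930
α = (3/2)·(1 − 2.75/5.930) = 0.80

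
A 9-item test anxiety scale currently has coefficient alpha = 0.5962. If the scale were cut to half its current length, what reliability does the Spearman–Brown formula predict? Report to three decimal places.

Length factor m = 1/2
α' = m·α / (1 − (1−m)·α)
   = 1/2 × 0.5962 / (1 − (1 − 1/2) × 0.5962)
   = 0.2981 / 0.7019 = 0.425

predicted reliability = 0.425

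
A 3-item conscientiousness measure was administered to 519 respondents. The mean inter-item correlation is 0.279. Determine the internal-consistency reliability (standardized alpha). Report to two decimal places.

standardized alpha = 0.54

Standardized α = k·r̄ / (1 + (k−1)·r̄) = 3 × 0.279 / (1 + 2 × 0.279)
  = 0.8370 / 1.5580 = 0.54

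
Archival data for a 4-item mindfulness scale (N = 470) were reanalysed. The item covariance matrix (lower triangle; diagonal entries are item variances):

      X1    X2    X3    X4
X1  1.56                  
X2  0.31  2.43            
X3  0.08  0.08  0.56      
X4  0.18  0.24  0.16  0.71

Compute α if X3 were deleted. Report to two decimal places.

Remaining items: X1, X2, X4 (k = 3).
ΣVar(i) = 1.56 + 2.43 + 0.71 = 4.70
σ²_T = 4.70 + 2 × 0.73 = 6.16
α (item deleted) = (3/2)·(1 − 4.70/6.16) = 0.36

α = 0.36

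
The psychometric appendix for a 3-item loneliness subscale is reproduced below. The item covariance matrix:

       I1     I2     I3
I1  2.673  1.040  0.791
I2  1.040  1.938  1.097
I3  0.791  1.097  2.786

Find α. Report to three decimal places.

Σσ²ᵢ = 2.673 + 1.938 + 2.786 = 7.397
Σ_{i<j} σ_ij = 2.928
σ²_total = 7.397 + 2 × 2.928 = 13.253
α = (k/(k−1))·(1 − Σσ²ᵢ/σ²_total) = (3/2)·(1 − 7.397/13.253) = 0.663

α = 0.663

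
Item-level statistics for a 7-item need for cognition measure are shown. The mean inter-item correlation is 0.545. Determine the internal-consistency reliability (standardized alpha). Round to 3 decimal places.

Standardized α = k·r̄ / (1 + (k−1)·r̄) = 7 × 0.545 / (1 + 6 × 0.545)
  = 3.8150 / 4.2700 = 0.893

standardized alpha = 0.893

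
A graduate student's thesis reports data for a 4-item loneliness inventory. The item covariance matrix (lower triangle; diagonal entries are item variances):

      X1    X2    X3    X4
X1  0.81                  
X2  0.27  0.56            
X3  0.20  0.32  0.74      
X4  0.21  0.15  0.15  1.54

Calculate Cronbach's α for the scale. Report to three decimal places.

Cronbach's α = 0.555

ΣVar(i) = 0.81 + 0.56 + 0.74 + 1.54 = 3.65
Σ_{i<j} σ_ij = 1.30
total variance = 3.65 + 2 × 1.30 = 6.25
α = (k/(k−1))·(1 − ΣVar(i)/total variance) = (4/3)·(1 − 3.65/6.25) = 0.555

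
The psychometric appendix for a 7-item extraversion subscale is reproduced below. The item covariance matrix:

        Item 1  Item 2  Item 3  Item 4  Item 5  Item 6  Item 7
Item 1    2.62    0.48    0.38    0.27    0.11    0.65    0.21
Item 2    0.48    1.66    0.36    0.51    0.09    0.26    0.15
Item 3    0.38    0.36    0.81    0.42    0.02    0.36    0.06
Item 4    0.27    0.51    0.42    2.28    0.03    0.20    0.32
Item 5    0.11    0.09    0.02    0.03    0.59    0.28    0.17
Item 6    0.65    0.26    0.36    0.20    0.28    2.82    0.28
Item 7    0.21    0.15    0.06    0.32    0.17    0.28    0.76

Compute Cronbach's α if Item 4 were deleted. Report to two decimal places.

Remaining items: Item 1, Item 2, Item 3, Item 5, Item 6, Item 7 (k = 6).
Σσ²ᵢ = 2.62 + 1.66 + 0.81 + 0.59 + 2.82 + 0.76 = 9.26
Var(T) = 9.26 + 2 × 3.86 = 16.98
α (item deleted) = (6/5)·(1 − 9.26/16.98) = 0.55

α = 0.55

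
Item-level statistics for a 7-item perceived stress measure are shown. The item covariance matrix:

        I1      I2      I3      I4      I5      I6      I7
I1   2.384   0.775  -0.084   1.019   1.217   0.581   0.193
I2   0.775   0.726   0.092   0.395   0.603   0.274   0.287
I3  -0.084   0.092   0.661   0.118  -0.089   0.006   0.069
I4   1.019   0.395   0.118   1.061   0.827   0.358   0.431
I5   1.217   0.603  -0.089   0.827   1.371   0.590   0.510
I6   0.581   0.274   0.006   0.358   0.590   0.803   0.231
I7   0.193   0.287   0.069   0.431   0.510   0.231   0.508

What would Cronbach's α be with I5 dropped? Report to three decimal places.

Remaining items: I1, I2, I3, I4, I6, I7 (k = 6).
Σσᵢ² = 2.384 + 0.726 + 0.661 + 1.061 + 0.803 + 0.508 = 6.143
σ²_total = 6.143 + 2 × 4.745 = 15.633
α (item deleted) = (6/5)·(1 − 6.143/15.633) = 0.728

Cronbach's α = 0.728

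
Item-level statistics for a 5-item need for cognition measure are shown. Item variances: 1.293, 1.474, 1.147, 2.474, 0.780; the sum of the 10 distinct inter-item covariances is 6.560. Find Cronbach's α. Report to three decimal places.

Σσᵢ² = 1.293 + 1.474 + 1.147 + 2.474 + 0.780 = 7.168
Sum of distinct covariances = 6.560
Var(T) = Σσᵢ² + 2·Σcov = 7.168 + 2 × 6.560 = 20.288
α = (5/4)·(1 − 7.168/20.288) = 0.808

Cronbach's α = 0.808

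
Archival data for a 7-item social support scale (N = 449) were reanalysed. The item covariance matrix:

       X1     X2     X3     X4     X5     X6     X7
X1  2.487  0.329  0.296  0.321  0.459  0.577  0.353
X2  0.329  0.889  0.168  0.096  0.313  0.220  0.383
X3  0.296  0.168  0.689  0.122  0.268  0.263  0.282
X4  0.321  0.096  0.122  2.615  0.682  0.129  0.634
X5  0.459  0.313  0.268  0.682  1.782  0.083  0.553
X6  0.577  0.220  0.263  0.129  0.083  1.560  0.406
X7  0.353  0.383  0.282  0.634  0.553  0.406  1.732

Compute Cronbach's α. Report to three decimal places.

Σσᵢ² = 2.487 + 0.889 + 0.689 + 2.615 + 1.782 + 1.560 + 1.732 = 11.754
Sum of the distinct covariances = 6.937
total variance = 11.754 + 2 × 6.937 = 25.628
α = (k/(k−1))·(1 − Σσᵢ²/total variance) = (7/6)·(1 − 11.754/25.628) = 0.632

α = 0.632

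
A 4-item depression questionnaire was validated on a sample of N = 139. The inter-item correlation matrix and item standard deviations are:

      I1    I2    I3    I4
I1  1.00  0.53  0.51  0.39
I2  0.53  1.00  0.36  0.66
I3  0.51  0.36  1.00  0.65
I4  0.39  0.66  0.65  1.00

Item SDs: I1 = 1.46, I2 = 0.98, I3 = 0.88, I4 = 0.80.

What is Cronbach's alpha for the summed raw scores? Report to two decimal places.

α = 0.78

Σσ²ᵢ = 1.46² + 0.98² + 0.88² + 0.80² = 4.5064
Covariances σ_ij = r_ij · s_i · s_j:
  σ(I1,I2) = 0.53 × 1.46 × 0.98 = 0.7583
  σ(I1,I3) = 0.51 × 1.46 × 0.88 = 0.6552
  σ(I1,I4) = 0.39 × 1.46 × 0.80 = 0.4555
  σ(I2,I3) = 0.36 × 0.98 × 0.88 = 0.3105
  σ(I2,I4) = 0.66 × 0.98 × 0.80 = 0.5174
  σ(I3,I4) = 0.65 × 0.88 × 0.80 = 0.4576
σ²_T = Σσ²ᵢ + 2·Σσ_ij = 4.5064 + 2 × 3.1545 = 10.8154
α = (4/3)·(1 − 4.5064/10.8154) = 0.78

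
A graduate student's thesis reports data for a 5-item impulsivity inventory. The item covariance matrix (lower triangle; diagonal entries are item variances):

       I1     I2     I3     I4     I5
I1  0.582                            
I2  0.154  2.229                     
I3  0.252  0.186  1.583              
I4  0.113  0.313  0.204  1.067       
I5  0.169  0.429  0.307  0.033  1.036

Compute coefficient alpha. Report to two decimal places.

Σσ²ᵢ = 0.582 + 2.229 + 1.583 + 1.067 + 1.036 = 6.497
Sum of the distinct covariances = 2.160
σ²_total = 6.497 + 2 × 2.160 = 10.817
α = (k/(k−1))·(1 − Σσ²ᵢ/σ²_total) = (5/4)·(1 − 6.497/10.817) = 0.50

coefficient alpha = 0.50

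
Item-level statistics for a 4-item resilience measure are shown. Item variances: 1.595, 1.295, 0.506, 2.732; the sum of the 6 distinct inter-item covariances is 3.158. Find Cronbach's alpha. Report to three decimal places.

Σσᵢ² = 1.595 + 1.295 + 0.506 + 2.732 = 6.128
Sum of distinct covariances = 3.158
σ²_total = Σσᵢ² + 2·Σcov = 6.128 + 2 × 3.158 = 12.444
α = (4/3)·(1 − 6.128/12.444) = 0.677

Cronbach's alpha = 0.677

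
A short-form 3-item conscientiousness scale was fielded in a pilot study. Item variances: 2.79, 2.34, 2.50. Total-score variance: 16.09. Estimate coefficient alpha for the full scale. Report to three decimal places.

coefficient alpha = 0.789

sum of item variances = 2.79 + 2.34 + 2.50 = 7.63
α = (k/(k−1))·(1 − sum of item variances/σ²_T) = (3/2)·(1 − 7.63/16.09) = 0.789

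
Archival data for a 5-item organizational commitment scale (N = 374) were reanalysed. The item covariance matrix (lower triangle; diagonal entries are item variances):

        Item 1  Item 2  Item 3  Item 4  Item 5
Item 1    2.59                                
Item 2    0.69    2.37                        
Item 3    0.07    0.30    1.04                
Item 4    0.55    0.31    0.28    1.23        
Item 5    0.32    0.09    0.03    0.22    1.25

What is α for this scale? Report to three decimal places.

Σσ²ᵢ = 2.59 + 2.37 + 1.04 + 1.23 + 1.25 = 8.48
Sum of off-diagonal covariances = 2.86
σ²_T = 8.48 + 2 × 2.86 = 14.20
α = (k/(k−1))·(1 − Σσ²ᵢ/σ²_T) = (5/4)·(1 − 8.48/14.20) = 0.504

α = 0.504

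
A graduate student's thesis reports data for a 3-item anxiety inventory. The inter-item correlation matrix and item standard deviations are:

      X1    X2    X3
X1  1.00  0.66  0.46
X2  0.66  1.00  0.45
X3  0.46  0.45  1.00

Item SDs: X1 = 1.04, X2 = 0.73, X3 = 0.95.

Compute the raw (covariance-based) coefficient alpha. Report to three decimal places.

α = 0.753

Σσ²ᵢ = 1.04² + 0.73² + 0.95² = 2.5170
Covariances σ_ij = r_ij · s_i · s_j:
  σ(X1,X2) = 0.66 × 1.04 × 0.73 = 0.5011
  σ(X1,X3) = 0.46 × 1.04 × 0.95 = 0.4545
  σ(X2,X3) = 0.45 × 0.73 × 0.95 = 0.3121
σ²_T = Σσ²ᵢ + 2·Σσ_ij = 2.5170 + 2 × 1.2677 = 5.0524
α = (3/2)·(1 − 2.5170/5.0524) = 0.753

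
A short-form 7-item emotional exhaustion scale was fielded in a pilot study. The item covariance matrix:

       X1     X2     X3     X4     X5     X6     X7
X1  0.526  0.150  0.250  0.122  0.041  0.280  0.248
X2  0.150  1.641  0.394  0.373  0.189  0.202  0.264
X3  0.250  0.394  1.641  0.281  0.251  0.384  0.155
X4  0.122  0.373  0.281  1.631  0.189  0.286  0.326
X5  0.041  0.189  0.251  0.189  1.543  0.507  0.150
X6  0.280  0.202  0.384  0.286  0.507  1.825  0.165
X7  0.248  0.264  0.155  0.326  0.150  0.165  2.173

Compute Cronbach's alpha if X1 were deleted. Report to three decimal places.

α = 0.529

Remaining items: X2, X3, X4, X5, X6, X7 (k = 6).
ΣVar(i) = 1.641 + 1.641 + 1.631 + 1.543 + 1.825 + 2.173 = 10.454
σ²_T = 10.454 + 2 × 4.116 = 18.686
α (item deleted) = (6/5)·(1 − 10.454/18.686) = 0.529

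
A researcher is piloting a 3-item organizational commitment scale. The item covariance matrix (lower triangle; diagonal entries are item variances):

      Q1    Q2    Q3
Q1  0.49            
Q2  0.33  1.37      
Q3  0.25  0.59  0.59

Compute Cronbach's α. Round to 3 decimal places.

Σσ²ᵢ = 0.49 + 1.37 + 0.59 = 2.45
Sum of the distinct covariances = 1.17
σ²_total = 2.45 + 2 × 1.17 = 4.79
α = (k/(k−1))·(1 − Σσ²ᵢ/σ²_total) = (3/2)·(1 − 2.45/4.79) = 0.733

α = 0.733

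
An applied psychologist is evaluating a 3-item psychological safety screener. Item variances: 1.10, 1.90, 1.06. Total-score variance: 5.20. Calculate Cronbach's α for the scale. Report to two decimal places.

Σσ²ᵢ = 1.10 + 1.90 + 1.06 = 4.06
α = (k/(k−1))·(1 − Σσ²ᵢ/Var(T)) = (3/2)·(1 − 4.06/5.20) = 0.33

Cronbach's α = 0.33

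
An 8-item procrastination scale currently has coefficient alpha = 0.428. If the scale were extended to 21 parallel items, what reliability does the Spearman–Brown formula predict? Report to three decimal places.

predicted reliability = 0.663

Length factor m = 21/8 = 2.6250
α' = m·α / (1 + (m−1)·α)
   = 21/8 × 0.428 / (1 + (21/8 − 1) × 0.428)
   = 1.1235 / 1.6955 = 0.663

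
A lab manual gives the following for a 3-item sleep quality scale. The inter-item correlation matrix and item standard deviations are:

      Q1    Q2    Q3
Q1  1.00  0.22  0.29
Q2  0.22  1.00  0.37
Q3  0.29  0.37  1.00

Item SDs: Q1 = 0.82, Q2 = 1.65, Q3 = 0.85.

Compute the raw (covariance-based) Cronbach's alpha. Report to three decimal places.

Σσ²ᵢ = 0.82² + 1.65² + 0.85² = 4.1174
Covariances σ_ij = r_ij · s_i · s_j:
  σ(Q1,Q2) = 0.22 × 0.82 × 1.65 = 0.2977
  σ(Q1,Q3) = 0.29 × 0.82 × 0.85 = 0.2021
  σ(Q2,Q3) = 0.37 × 1.65 × 0.85 = 0.5189
σ²_T = Σσ²ᵢ + 2·Σσ_ij = 4.1174 + 2 × 1.0187 = 6.1548
α = (3/2)·(1 − 4.1174/6.1548) = 0.497

Cronbach's alpha = 0.497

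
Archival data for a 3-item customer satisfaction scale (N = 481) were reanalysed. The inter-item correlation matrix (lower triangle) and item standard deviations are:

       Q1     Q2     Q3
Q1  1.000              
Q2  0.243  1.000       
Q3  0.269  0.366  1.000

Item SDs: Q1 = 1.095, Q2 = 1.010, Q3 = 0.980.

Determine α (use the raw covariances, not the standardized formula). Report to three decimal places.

α = 0.550

Σσ²ᵢ = 1.095² + 1.010² + 0.980² = 3.1795
Covariances σ_ij = r_ij · s_i · s_j:
  σ(Q1,Q2) = 0.243 × 1.095 × 1.010 = 0.2687
  σ(Q1,Q3) = 0.269 × 1.095 × 0.980 = 0.2887
  σ(Q2,Q3) = 0.366 × 1.010 × 0.980 = 0.3623
σ²_T = Σσ²ᵢ + 2·Σσ_ij = 3.1795 + 2 × 0.9197 = 5.0189
α = (3/2)·(1 − 3.1795/5.0189) = 0.550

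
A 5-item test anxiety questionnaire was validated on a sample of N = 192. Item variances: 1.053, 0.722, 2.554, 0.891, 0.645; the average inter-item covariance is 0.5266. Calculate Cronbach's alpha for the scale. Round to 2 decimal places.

sum of item variances = 1.053 + 0.722 + 2.554 + 0.891 + 0.645 = 5.865
Sum of the 10 distinct covariances = 10 × 0.5266 = 5.2660
total variance = sum of item variances + 2·Σcov = 5.865 + 2 × 5.2660 = 16.3970
α = (5/4)·(1 − 5.865/16.3970) = 0.80

Cronbach's alpha = 0.80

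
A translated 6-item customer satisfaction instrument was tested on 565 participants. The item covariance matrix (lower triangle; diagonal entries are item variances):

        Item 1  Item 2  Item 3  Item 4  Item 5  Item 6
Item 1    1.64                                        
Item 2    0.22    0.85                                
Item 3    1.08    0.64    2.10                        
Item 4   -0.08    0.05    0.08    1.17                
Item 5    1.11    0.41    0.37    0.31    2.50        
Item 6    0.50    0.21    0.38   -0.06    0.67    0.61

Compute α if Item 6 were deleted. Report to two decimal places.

α = 0.63

Remaining items: Item 1, Item 2, Item 3, Item 4, Item 5 (k = 5).
Σσᵢ² = 1.64 + 0.85 + 2.10 + 1.17 + 2.50 = 8.26
σ²_T = 8.26 + 2 × 4.19 = 16.64
α (item deleted) = (5/4)·(1 − 8.26/16.64) = 0.63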